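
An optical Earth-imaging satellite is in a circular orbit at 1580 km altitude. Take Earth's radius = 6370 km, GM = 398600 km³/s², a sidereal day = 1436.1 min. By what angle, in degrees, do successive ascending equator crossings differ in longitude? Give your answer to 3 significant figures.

29.5°

Semi-major axis a = 6370 + 1580 = 7950 km. Period T = 2π√(a³/μ) = 2π√(7950³/398600) = 7054.4 s = 117.57 min.
During one orbit Earth rotates (7054.4 / 86166) × 360° = 29.47°.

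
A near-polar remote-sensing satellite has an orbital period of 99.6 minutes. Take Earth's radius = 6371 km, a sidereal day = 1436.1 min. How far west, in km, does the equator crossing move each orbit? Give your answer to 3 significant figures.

T = 99.6 min = 5976.0 s.
During one orbit Earth rotates (5976.0 / 86166) × 360° = 24.97°.
At the equator that is 24.97° × (2π·6371/360) km/° = 24.97 × 111.2 = 2776 km.

2780 km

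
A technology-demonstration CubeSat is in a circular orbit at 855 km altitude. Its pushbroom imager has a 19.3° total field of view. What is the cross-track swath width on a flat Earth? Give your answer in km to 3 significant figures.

Half-angle = 19.3°/2 = 9.65°.
Swath width ≈ 2h·tan(θ/2) = 2 × 855 × tan(9.65°) = 290.8 km.

291 km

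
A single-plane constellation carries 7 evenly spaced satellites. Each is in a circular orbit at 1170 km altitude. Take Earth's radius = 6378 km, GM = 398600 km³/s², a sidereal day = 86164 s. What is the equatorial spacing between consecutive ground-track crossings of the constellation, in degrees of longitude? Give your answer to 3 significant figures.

3.90°

Semi-major axis a = 6378 + 1170 = 7548 km. Period T = 2π√(a³/μ) = 2π√(7548³/398600) = 6526.2 s = 108.77 min.
Single-satellite node shift = (6526.2/86164) × 360° = 27.27°.
With 7 satellites evenly phased, successive equator crossings are 27.27/7 = 3.895° apart.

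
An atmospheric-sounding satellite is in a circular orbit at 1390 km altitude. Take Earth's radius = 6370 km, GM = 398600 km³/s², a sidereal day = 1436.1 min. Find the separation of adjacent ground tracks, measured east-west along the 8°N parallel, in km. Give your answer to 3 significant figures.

Semi-major axis a = 6370 + 1390 = 7760 km. Period T = 2π√(a³/μ) = 2π√(7760³/398600) = 6803.1 s = 113.38 min.
Node shift per orbit = (6803.1/86166) × 360° = 28.42°.
Equatorial spacing = 28.42 × 111.2 km/° = 3160 km.
At 8° latitude, spacing = 3160 × cos(8°) = 3129 km.

3130 km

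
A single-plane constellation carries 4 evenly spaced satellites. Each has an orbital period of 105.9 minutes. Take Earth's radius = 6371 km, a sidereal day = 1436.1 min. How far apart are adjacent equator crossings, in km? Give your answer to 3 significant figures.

T = 105.9 min = 6354.0 s.
Single-satellite node shift = (6354.0/86166) × 360° = 26.55°.
With 4 satellites evenly phased, successive equator crossings are 26.55/4 = 6.637° apart.
That is 6.637 × 111.2 = 738 km at the equator.

738 km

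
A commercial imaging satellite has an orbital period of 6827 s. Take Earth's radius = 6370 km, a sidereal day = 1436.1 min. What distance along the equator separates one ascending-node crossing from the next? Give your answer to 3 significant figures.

3170 km

During one orbit Earth rotates (6827.0 / 86166) × 360° = 28.52°.
At the equator that is 28.52° × (2π·6370/360) km/° = 28.52 × 111.2 = 3171 km.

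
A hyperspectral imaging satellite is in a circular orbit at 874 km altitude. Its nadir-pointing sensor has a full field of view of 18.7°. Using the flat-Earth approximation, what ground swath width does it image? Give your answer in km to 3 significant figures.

Half-angle = 18.7°/2 = 9.35°.
Swath width ≈ 2h·tan(θ/2) = 2 × 874 × tan(9.35°) = 287.8 km.

288 km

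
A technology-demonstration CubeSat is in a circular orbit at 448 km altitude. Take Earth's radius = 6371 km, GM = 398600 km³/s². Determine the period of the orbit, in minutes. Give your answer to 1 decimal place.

93.4 min

Semi-major axis a = 6371 + 448 = 6819 km. Period T = 2π√(a³/μ) = 2π√(6819³/398600) = 5603.9 s = 93.40 min.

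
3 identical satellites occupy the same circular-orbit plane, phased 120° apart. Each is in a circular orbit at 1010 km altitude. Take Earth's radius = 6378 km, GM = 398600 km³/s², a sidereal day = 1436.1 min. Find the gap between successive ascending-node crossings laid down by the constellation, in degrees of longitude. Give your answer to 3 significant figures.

Semi-major axis a = 6378 + 1010 = 7388 km. Period T = 2π√(a³/μ) = 2π√(7388³/398600) = 6319.8 s = 105.33 min.
Single-satellite node shift = (6319.8/86166) × 360° = 26.40°.
With 3 satellites evenly phased, successive equator crossings are 26.40/3 = 8.801° apart.

8.80°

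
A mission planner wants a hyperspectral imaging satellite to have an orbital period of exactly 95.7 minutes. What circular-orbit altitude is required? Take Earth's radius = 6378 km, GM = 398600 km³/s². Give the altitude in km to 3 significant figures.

553 km

T = 95.7 min = 5742.0 s.
From T = 2π√(a³/μ): a = (μ T²/4π²)^(1/3) = (398600 × 5742.0² / 4π²)^(1/3) = 6931 km.
Altitude h = a − R = 6931 − 6378 = 553 km.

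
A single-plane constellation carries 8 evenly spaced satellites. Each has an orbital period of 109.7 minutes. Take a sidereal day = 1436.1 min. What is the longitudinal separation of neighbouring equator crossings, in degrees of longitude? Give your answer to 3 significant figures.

T = 109.7 min = 6582.0 s.
Single-satellite node shift = (6582.0/86166) × 360° = 27.50°.
With 8 satellites evenly phased, successive equator crossings are 27.50/8 = 3.437° apart.

3.44°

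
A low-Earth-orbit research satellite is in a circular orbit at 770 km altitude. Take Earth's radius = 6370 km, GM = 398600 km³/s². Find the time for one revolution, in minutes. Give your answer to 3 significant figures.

Semi-major axis a = 6370 + 770 = 7140 km. Period T = 2π√(a³/μ) = 2π√(7140³/398600) = 6004.2 s = 100.07 min.

100 min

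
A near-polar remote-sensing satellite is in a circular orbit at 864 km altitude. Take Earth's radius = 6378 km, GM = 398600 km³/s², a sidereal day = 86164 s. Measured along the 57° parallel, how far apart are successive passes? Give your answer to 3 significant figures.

1550 km

Semi-major axis a = 6378 + 864 = 7242 km. Period T = 2π√(a³/μ) = 2π√(7242³/398600) = 6133.4 s = 102.22 min.
Node shift per orbit = (6133.4/86164) × 360° = 25.63°.
Equatorial spacing = 25.63 × 111.3 km/° = 2853 km.
At 57° latitude, spacing = 2853 × cos(57°) = 1554 km.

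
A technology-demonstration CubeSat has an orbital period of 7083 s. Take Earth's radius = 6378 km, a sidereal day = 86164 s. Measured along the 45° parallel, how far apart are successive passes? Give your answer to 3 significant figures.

2330 km

Node shift per orbit = (7083.0/86164) × 360° = 29.59°.
Equatorial spacing = 29.59 × 111.3 km/° = 3294 km.
At 45° latitude, spacing = 3294 × cos(45°) = 2329 km.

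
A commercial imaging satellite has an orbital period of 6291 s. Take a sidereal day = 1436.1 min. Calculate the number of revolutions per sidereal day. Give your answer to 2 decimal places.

Orbits per sidereal day = 86166 / 6291.0 = 13.697.

13.70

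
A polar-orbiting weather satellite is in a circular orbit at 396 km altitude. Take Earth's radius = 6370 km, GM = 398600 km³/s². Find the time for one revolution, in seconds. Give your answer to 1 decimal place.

Semi-major axis a = 6370 + 396 = 6766 km. Period T = 2π√(a³/μ) = 2π√(6766³/398600) = 5538.7 s = 92.31 min.

5538.7 seconds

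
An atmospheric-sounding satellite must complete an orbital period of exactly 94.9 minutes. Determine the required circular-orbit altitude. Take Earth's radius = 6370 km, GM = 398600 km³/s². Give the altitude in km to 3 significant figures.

T = 94.9 min = 5694.0 s.
From T = 2π√(a³/μ): a = (μ T²/4π²)^(1/3) = (398600 × 5694.0² / 4π²)^(1/3) = 6892 km.
Altitude h = a − R = 6892 − 6370 = 522 km.

522 km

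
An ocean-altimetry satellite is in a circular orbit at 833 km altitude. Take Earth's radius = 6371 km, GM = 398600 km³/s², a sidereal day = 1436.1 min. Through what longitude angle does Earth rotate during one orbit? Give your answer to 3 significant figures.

25.4°

Semi-major axis a = 6371 + 833 = 7204 km. Period T = 2π√(a³/μ) = 2π√(7204³/398600) = 6085.2 s = 101.42 min.
During one orbit Earth rotates (6085.2 / 86166) × 360° = 25.42°.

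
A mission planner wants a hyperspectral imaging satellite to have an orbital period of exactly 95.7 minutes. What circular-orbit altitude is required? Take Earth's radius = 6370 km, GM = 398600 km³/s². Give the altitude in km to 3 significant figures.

561 km

T = 95.7 min = 5742.0 s.
From T = 2π√(a³/μ): a = (μ T²/4π²)^(1/3) = (398600 × 5742.0² / 4π²)^(1/3) = 6931 km.
Altitude h = a − R = 6931 − 6370 = 561 km.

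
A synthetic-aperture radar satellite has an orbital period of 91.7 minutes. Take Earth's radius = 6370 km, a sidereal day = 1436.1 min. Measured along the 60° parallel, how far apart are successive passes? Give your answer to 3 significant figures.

1280 km

T = 91.7 min = 5502.0 s.
Node shift per orbit = (5502.0/86166) × 360° = 22.99°.
Equatorial spacing = 22.99 × 111.2 km/° = 2556 km.
At 60° latitude, spacing = 2556 × cos(60°) = 1278 km.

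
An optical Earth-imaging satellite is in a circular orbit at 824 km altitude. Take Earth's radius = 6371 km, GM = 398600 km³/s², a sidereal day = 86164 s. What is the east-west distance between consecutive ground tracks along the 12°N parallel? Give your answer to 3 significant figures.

Semi-major axis a = 6371 + 824 = 7195 km. Period T = 2π√(a³/μ) = 2π√(7195³/398600) = 6073.8 s = 101.23 min.
Node shift per orbit = (6073.8/86164) × 360° = 25.38°.
Equatorial spacing = 25.38 × 111.2 km/° = 2822 km.
At 12° latitude, spacing = 2822 × cos(12°) = 2760 km.

2760 km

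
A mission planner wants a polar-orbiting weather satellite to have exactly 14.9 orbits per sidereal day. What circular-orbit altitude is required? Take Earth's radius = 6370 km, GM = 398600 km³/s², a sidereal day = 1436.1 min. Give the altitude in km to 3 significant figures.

Required period T = 86166 / 14.9 = 5783.0 s.
From T = 2π√(a³/μ): a = (μ T²/4π²)^(1/3) = (398600 × 5783.0² / 4π²)^(1/3) = 6963 km.
Altitude h = a − R = 6963 − 6370 = 593 km.

593 km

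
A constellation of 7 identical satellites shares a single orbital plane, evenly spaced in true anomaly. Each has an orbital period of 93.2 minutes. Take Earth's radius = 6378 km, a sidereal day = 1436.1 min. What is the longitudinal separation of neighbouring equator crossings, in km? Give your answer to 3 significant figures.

T = 93.2 min = 5592.0 s.
Single-satellite node shift = (5592.0/86166) × 360° = 23.36°.
With 7 satellites evenly phased, successive equator crossings are 23.36/7 = 3.338° apart.
That is 3.338 × 111.3 = 372 km at the equator.

372 km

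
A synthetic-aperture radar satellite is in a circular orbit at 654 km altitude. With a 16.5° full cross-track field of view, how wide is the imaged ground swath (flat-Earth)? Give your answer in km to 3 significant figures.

190 km

Half-angle = 16.5°/2 = 8.25°.
Swath width ≈ 2h·tan(θ/2) = 2 × 654 × tan(8.25°) = 189.7 km.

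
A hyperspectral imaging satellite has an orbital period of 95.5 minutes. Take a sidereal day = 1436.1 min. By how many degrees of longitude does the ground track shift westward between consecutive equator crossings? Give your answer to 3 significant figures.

23.9°

T = 95.5 min = 5730.0 s.
During one orbit Earth rotates (5730.0 / 86166) × 360° = 23.94°.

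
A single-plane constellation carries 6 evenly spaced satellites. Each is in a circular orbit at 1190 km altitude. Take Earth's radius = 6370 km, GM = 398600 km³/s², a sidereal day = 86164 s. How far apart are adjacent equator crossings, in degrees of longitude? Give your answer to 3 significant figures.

Semi-major axis a = 6370 + 1190 = 7560 km. Period T = 2π√(a³/μ) = 2π√(7560³/398600) = 6541.7 s = 109.03 min.
Single-satellite node shift = (6541.7/86164) × 360° = 27.33°.
With 6 satellites evenly phased, successive equator crossings are 27.33/6 = 4.555° apart.

4.56°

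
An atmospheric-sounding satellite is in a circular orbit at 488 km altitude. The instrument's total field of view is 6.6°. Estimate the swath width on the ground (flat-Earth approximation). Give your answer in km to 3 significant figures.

Half-angle = 6.6°/2 = 3.3°.
Swath width ≈ 2h·tan(θ/2) = 2 × 488 × tan(3.3°) = 56.3 km.

56.3 km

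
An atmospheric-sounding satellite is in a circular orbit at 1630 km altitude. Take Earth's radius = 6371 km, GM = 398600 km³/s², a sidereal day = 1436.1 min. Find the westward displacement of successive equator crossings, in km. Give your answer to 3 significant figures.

Semi-major axis a = 6371 + 1630 = 8001 km. Period T = 2π√(a³/μ) = 2π√(8001³/398600) = 7122.4 s = 118.71 min.
During one orbit Earth rotates (7122.4 / 86166) × 360° = 29.76°.
At the equator that is 29.76° × (2π·6371/360) km/° = 29.76 × 111.2 = 3309 km.

3310 km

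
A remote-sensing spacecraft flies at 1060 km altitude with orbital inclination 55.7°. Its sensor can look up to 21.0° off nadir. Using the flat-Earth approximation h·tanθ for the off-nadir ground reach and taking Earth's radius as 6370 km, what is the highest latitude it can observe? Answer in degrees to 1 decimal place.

For a prograde orbit the ground track reaches latitude ±i = ±55.7°.
Sensor half-swath on the ground ≈ 1060·tan(21.0°) = 407 km = 3.66° of latitude.
Maximum observable latitude ≈ 55.7 + 3.66 = 59.4°.

59.4°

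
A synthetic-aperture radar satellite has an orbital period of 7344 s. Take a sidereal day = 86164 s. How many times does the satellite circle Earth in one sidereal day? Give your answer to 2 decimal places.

11.73

Orbits per sidereal day = 86164 / 7344.0 = 11.733.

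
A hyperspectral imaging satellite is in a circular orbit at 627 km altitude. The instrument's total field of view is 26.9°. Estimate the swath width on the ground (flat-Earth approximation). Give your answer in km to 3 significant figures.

300 km

Half-angle = 26.9°/2 = 13.45°.
Swath width ≈ 2h·tan(θ/2) = 2 × 627 × tan(13.45°) = 299.9 km.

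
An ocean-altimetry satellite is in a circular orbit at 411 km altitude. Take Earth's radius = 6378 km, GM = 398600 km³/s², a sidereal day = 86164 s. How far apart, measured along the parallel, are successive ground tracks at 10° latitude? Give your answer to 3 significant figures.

2550 km

Semi-major axis a = 6378 + 411 = 6789 km. Period T = 2π√(a³/μ) = 2π√(6789³/398600) = 5567.0 s = 92.78 min.
Node shift per orbit = (5567.0/86164) × 360° = 23.26°.
Equatorial spacing = 23.26 × 111.3 km/° = 2589 km.
At 10° latitude, spacing = 2589 × cos(10°) = 2550 km.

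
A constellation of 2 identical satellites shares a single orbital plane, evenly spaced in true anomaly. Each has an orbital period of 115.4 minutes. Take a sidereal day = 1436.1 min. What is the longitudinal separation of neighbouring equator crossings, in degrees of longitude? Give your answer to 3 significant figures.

T = 115.4 min = 6924.0 s.
Single-satellite node shift = (6924.0/86166) × 360° = 28.93°.
With 2 satellites evenly phased, successive equator crossings are 28.93/2 = 14.464° apart.

14.5°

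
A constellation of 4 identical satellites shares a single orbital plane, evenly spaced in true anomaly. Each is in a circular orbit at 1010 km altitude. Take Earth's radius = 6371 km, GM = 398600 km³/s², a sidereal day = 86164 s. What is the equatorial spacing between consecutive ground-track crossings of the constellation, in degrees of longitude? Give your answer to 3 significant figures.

Semi-major axis a = 6371 + 1010 = 7381 km. Period T = 2π√(a³/μ) = 2π√(7381³/398600) = 6310.8 s = 105.18 min.
Single-satellite node shift = (6310.8/86164) × 360° = 26.37°.
With 4 satellites evenly phased, successive equator crossings are 26.37/4 = 6.592° apart.

6.59°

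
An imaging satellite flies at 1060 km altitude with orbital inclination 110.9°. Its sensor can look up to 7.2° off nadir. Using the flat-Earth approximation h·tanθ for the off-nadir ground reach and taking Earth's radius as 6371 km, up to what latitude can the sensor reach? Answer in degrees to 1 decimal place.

70.3°

Retrograde orbit: the ground track reaches ±(180° − i) = ±(180 − 110.9) = ±69.1°.
Sensor half-swath on the ground ≈ 1060·tan(7.2°) = 134 km = 1.20° of latitude.
Maximum observable latitude ≈ 69.1 + 1.20 = 70.3°.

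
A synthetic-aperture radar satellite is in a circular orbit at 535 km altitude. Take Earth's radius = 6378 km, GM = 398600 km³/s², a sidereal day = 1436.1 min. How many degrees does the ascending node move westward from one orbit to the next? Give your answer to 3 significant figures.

23.9°

Semi-major axis a = 6378 + 535 = 6913 km. Period T = 2π√(a³/μ) = 2π√(6913³/398600) = 5720.2 s = 95.34 min.
During one orbit Earth rotates (5720.2 / 86166) × 360° = 23.90°.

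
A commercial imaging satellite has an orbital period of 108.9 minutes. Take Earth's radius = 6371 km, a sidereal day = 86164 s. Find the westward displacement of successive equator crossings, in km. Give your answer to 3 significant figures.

3040 km

T = 108.9 min = 6534.0 s.
During one orbit Earth rotates (6534.0 / 86164) × 360° = 27.30°.
At the equator that is 27.30° × (2π·6371/360) km/° = 27.30 × 111.2 = 3036 km.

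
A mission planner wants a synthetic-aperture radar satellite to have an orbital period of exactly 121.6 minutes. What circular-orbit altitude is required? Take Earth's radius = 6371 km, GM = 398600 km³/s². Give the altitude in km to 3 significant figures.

1760 km

T = 121.6 min = 7296.0 s.
From T = 2π√(a³/μ): a = (μ T²/4π²)^(1/3) = (398600 × 7296.0² / 4π²)^(1/3) = 8130 km.
Altitude h = a − R = 8130 − 6371 = 1759 km.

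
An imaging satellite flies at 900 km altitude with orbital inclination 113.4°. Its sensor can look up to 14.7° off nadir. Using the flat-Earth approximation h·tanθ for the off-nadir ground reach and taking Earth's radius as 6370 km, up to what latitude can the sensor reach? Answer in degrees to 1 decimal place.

68.7°

Retrograde orbit: the ground track reaches ±(180° − i) = ±(180 − 113.4) = ±66.6°.
Sensor half-swath on the ground ≈ 900·tan(14.7°) = 236 km = 2.12° of latitude.
Maximum observable latitude ≈ 66.6 + 2.12 = 68.7°.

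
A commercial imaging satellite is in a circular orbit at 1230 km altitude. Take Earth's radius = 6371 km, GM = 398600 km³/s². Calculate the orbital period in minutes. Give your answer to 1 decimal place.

109.9 min

Semi-major axis a = 6371 + 1230 = 7601 km. Period T = 2π√(a³/μ) = 2π√(7601³/398600) = 6595.0 s = 109.92 min.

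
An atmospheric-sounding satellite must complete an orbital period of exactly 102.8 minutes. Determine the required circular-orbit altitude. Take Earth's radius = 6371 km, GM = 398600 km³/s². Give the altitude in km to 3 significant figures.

898 km

T = 102.8 min = 6168.0 s.
From T = 2π√(a³/μ): a = (μ T²/4π²)^(1/3) = (398600 × 6168.0² / 4π²)^(1/3) = 7269 km.
Altitude h = a − R = 7269 − 6371 = 898 km.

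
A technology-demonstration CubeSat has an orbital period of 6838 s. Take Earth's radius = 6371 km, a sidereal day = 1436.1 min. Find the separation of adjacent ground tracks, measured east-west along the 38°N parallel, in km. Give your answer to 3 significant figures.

Node shift per orbit = (6838.0/86166) × 360° = 28.57°.
Equatorial spacing = 28.57 × 111.2 km/° = 3177 km.
At 38° latitude, spacing = 3177 × cos(38°) = 2503 km.

2500 km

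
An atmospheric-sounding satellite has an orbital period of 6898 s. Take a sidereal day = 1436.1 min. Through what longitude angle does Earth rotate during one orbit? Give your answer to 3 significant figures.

28.8°

During one orbit Earth rotates (6898.0 / 86166) × 360° = 28.82°.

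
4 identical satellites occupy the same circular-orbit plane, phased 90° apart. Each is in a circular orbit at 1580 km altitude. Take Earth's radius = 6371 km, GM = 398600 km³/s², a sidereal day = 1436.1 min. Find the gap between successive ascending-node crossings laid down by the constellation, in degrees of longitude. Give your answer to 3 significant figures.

7.37°

Semi-major axis a = 6371 + 1580 = 7951 km. Period T = 2π√(a³/μ) = 2π√(7951³/398600) = 7055.8 s = 117.60 min.
Single-satellite node shift = (7055.8/86166) × 360° = 29.48°.
With 4 satellites evenly phased, successive equator crossings are 29.48/4 = 7.370° apart.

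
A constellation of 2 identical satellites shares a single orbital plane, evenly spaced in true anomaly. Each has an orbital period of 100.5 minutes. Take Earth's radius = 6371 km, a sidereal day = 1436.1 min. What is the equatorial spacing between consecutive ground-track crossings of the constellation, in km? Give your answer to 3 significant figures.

1400 km

T = 100.5 min = 6030.0 s.
Single-satellite node shift = (6030.0/86166) × 360° = 25.19°.
With 2 satellites evenly phased, successive equator crossings are 25.19/2 = 12.597° apart.
That is 12.597 × 111.2 = 1401 km at the equator.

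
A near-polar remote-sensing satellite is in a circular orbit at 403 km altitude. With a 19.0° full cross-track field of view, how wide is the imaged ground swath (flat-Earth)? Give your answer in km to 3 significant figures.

Half-angle = 19.0°/2 = 9.5°.
Swath width ≈ 2h·tan(θ/2) = 2 × 403 × tan(9.5°) = 134.9 km.

135 km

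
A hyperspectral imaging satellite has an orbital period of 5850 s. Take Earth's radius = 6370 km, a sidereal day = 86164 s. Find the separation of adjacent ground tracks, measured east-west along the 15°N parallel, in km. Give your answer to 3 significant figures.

Node shift per orbit = (5850.0/86164) × 360° = 24.44°.
Equatorial spacing = 24.44 × 111.2 km/° = 2717 km.
At 15° latitude, spacing = 2717 × cos(15°) = 2625 km.

2620 km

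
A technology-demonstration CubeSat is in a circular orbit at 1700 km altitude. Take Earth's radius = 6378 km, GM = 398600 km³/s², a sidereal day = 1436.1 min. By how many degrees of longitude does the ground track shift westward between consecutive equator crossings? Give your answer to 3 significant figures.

Semi-major axis a = 6378 + 1700 = 8078 km. Period T = 2π√(a³/μ) = 2π√(8078³/398600) = 7225.5 s = 120.42 min.
During one orbit Earth rotates (7225.5 / 86166) × 360° = 30.19°.

30.2°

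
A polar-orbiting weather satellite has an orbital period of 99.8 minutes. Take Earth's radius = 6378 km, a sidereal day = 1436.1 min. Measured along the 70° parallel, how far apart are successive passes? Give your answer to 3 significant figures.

952 km

T = 99.8 min = 5988.0 s.
Node shift per orbit = (5988.0/86166) × 360° = 25.02°.
Equatorial spacing = 25.02 × 111.3 km/° = 2785 km.
At 70° latitude, spacing = 2785 × cos(70°) = 952 km.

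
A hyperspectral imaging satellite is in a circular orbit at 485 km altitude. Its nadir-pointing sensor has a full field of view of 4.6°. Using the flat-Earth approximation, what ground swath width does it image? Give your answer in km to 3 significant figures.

Half-angle = 4.6°/2 = 2.3°.
Swath width ≈ 2h·tan(θ/2) = 2 × 485 × tan(2.3°) = 39.0 km.

39.0 km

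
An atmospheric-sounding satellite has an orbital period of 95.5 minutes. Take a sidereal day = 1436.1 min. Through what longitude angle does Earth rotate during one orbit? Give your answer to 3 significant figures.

T = 95.5 min = 5730.0 s.
During one orbit Earth rotates (5730.0 / 86166) × 360° = 23.94°.

23.9°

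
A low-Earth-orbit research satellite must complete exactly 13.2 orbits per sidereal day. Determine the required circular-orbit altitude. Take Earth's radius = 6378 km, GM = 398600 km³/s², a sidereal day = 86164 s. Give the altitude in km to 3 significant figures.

Required period T = 86164 / 13.2 = 6527.6 s.
From T = 2π√(a³/μ): a = (μ T²/4π²)^(1/3) = (398600 × 6527.6² / 4π²)^(1/3) = 7549 km.
Altitude h = a − R = 7549 − 6378 = 1171 km.

1170 km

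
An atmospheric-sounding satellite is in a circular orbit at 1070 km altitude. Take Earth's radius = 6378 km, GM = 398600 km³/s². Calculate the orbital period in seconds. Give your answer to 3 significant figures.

Semi-major axis a = 6378 + 1070 = 7448 km. Period T = 2π√(a³/μ) = 2π√(7448³/398600) = 6396.9 s = 106.62 min.

6400 seconds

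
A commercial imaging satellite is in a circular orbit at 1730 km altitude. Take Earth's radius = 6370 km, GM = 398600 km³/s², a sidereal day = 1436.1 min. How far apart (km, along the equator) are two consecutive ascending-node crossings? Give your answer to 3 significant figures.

Semi-major axis a = 6370 + 1730 = 8100 km. Period T = 2π√(a³/μ) = 2π√(8100³/398600) = 7255.0 s = 120.92 min.
During one orbit Earth rotates (7255.0 / 86166) × 360° = 30.31°.
At the equator that is 30.31° × (2π·6370/360) km/° = 30.31 × 111.2 = 3370 km.

3370 km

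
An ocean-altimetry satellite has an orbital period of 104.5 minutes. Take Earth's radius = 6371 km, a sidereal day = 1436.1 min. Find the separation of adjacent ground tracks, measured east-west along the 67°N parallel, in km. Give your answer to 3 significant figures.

T = 104.5 min = 6270.0 s.
Node shift per orbit = (6270.0/86166) × 360° = 26.20°.
Equatorial spacing = 26.20 × 111.2 km/° = 2913 km.
At 67° latitude, spacing = 2913 × cos(67°) = 1138 km.

1140 km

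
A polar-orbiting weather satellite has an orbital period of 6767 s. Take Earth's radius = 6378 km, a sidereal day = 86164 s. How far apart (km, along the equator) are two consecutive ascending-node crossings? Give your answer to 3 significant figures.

During one orbit Earth rotates (6767.0 / 86164) × 360° = 28.27°.
At the equator that is 28.27° × (2π·6378/360) km/° = 28.27 × 111.3 = 3147 km.

3150 km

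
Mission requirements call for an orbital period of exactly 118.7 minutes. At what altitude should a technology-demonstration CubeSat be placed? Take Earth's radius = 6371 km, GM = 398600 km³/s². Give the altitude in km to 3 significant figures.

T = 118.7 min = 7122.0 s.
From T = 2π√(a³/μ): a = (μ T²/4π²)^(1/3) = (398600 × 7122.0² / 4π²)^(1/3) = 8001 km.
Altitude h = a − R = 8001 − 6371 = 1630 km.

1630 km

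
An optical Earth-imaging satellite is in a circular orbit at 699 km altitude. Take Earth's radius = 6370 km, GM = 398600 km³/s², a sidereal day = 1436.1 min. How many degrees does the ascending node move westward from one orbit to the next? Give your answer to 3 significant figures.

Semi-major axis a = 6370 + 699 = 7069 km. Period T = 2π√(a³/μ) = 2π√(7069³/398600) = 5914.9 s = 98.58 min.
During one orbit Earth rotates (5914.9 / 86166) × 360° = 24.71°.

24.7°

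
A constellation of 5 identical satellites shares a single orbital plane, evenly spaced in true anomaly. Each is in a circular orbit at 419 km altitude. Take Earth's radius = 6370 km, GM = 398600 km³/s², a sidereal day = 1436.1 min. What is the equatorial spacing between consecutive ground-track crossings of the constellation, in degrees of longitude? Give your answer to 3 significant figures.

4.65°

Semi-major axis a = 6370 + 419 = 6789 km. Period T = 2π√(a³/μ) = 2π√(6789³/398600) = 5567.0 s = 92.78 min.
Single-satellite node shift = (5567.0/86166) × 360° = 23.26°.
With 5 satellites evenly phased, successive equator crossings are 23.26/5 = 4.652° apart.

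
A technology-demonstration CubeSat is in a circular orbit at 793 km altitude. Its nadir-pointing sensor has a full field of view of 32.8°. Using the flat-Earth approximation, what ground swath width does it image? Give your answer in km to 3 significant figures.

467 km

Half-angle = 32.8°/2 = 16.4°.
Swath width ≈ 2h·tan(θ/2) = 2 × 793 × tan(16.4°) = 466.8 km.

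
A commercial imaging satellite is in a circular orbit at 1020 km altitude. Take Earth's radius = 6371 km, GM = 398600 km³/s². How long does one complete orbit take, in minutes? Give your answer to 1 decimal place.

Semi-major axis a = 6371 + 1020 = 7391 km. Period T = 2π√(a³/μ) = 2π√(7391³/398600) = 6323.6 s = 105.39 min.

105.4 min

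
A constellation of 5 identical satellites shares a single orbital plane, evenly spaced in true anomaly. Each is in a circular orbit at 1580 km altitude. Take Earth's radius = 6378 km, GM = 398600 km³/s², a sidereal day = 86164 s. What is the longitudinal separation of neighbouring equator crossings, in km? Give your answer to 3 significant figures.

Semi-major axis a = 6378 + 1580 = 7958 km. Period T = 2π√(a³/μ) = 2π√(7958³/398600) = 7065.1 s = 117.75 min.
Single-satellite node shift = (7065.1/86164) × 360° = 29.52°.
With 5 satellites evenly phased, successive equator crossings are 29.52/5 = 5.904° apart.
That is 5.904 × 111.3 = 657 km at the equator.

657 km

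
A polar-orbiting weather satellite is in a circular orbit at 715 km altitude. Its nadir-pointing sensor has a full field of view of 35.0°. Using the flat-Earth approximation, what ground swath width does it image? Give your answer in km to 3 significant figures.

451 km

Half-angle = 35.0°/2 = 17.5°.
Swath width ≈ 2h·tan(θ/2) = 2 × 715 × tan(17.5°) = 450.9 km.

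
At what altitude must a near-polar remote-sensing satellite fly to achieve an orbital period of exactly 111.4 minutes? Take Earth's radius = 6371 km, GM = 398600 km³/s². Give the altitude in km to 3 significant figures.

T = 111.4 min = 6684.0 s.
From T = 2π√(a³/μ): a = (μ T²/4π²)^(1/3) = (398600 × 6684.0² / 4π²)^(1/3) = 7669 km.
Altitude h = a − R = 7669 − 6371 = 1298 km.

1300 km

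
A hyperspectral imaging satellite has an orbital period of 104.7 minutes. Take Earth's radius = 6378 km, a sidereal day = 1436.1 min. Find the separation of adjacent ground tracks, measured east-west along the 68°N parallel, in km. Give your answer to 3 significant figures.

1090 km

T = 104.7 min = 6282.0 s.
Node shift per orbit = (6282.0/86166) × 360° = 26.25°.
Equatorial spacing = 26.25 × 111.3 km/° = 2922 km.
At 68° latitude, spacing = 2922 × cos(68°) = 1094 km.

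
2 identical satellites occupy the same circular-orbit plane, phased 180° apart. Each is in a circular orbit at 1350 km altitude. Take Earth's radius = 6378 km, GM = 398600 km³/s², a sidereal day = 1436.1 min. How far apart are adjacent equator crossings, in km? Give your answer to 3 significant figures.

1570 km

Semi-major axis a = 6378 + 1350 = 7728 km. Period T = 2π√(a³/μ) = 2π√(7728³/398600) = 6761.0 s = 112.68 min.
Single-satellite node shift = (6761.0/86166) × 360° = 28.25°.
With 2 satellites evenly phased, successive equator crossings are 28.25/2 = 14.124° apart.
That is 14.124 × 111.3 = 1572 km at the equator.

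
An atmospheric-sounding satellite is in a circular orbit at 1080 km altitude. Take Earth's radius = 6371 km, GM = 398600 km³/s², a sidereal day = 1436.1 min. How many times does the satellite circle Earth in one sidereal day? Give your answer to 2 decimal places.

13.46

Semi-major axis a = 6371 + 1080 = 7451 km. Period T = 2π√(a³/μ) = 2π√(7451³/398600) = 6400.8 s = 106.68 min.
Orbits per sidereal day = 86166 / 6400.8 = 13.462.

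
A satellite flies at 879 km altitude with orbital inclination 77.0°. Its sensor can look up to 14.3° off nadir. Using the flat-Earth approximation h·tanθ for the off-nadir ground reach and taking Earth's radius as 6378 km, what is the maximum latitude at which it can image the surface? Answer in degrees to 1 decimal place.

79.0°

For a prograde orbit the ground track reaches latitude ±i = ±77.0°.
Sensor half-swath on the ground ≈ 879·tan(14.3°) = 224 km = 2.01° of latitude.
Maximum observable latitude ≈ 77.0 + 2.01 = 79.0°.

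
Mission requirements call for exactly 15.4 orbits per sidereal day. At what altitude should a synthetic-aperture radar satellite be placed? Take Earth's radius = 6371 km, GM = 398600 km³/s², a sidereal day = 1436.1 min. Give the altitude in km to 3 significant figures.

Required period T = 86166 / 15.4 = 5595.2 s.
From T = 2π√(a³/μ): a = (μ T²/4π²)^(1/3) = (398600 × 5595.2² / 4π²)^(1/3) = 6812 km.
Altitude h = a − R = 6812 − 6371 = 441 km.

441 km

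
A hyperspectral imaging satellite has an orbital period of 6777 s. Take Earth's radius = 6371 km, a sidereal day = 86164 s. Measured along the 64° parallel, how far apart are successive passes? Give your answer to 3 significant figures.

Node shift per orbit = (6777.0/86164) × 360° = 28.31°.
Equatorial spacing = 28.31 × 111.2 km/° = 3148 km.
At 64° latitude, spacing = 3148 × cos(64°) = 1380 km.

1380 km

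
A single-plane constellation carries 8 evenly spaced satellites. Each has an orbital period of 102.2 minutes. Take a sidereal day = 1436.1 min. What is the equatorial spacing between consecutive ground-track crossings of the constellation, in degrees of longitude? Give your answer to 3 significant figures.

3.20°

T = 102.2 min = 6132.0 s.
Single-satellite node shift = (6132.0/86166) × 360° = 25.62°.
With 8 satellites evenly phased, successive equator crossings are 25.62/8 = 3.202° apart.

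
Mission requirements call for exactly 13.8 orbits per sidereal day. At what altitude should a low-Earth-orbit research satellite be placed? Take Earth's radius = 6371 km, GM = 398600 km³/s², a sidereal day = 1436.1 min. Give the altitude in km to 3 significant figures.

958 km

Required period T = 86166 / 13.8 = 6243.9 s.
From T = 2π√(a³/μ): a = (μ T²/4π²)^(1/3) = (398600 × 6243.9² / 4π²)^(1/3) = 7329 km.
Altitude h = a − R = 7329 − 6371 = 958 km.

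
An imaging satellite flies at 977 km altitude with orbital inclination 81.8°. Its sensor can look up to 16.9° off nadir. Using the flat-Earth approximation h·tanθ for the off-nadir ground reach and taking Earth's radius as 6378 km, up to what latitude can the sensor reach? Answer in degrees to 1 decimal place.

84.5°

For a prograde orbit the ground track reaches latitude ±i = ±81.8°.
Sensor half-swath on the ground ≈ 977·tan(16.9°) = 297 km = 2.67° of latitude.
Maximum observable latitude ≈ 81.8 + 2.67 = 84.5°.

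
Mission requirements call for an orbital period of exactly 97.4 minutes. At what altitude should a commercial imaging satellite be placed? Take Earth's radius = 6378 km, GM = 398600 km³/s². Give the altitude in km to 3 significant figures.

634 km

T = 97.4 min = 5844.0 s.
From T = 2π√(a³/μ): a = (μ T²/4π²)^(1/3) = (398600 × 5844.0² / 4π²)^(1/3) = 7012 km.
Altitude h = a − R = 7012 − 6378 = 634 km.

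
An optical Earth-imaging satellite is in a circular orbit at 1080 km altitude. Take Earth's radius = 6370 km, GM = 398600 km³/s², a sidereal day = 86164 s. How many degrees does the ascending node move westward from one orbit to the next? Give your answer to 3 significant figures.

Semi-major axis a = 6370 + 1080 = 7450 km. Period T = 2π√(a³/μ) = 2π√(7450³/398600) = 6399.5 s = 106.66 min.
During one orbit Earth rotates (6399.5 / 86164) × 360° = 26.74°.

26.7°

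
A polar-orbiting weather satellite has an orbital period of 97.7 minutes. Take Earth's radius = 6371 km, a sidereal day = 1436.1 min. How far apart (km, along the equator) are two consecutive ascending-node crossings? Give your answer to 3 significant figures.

2720 km

T = 97.7 min = 5862.0 s.
During one orbit Earth rotates (5862.0 / 86166) × 360° = 24.49°.
At the equator that is 24.49° × (2π·6371/360) km/° = 24.49 × 111.2 = 2723 km.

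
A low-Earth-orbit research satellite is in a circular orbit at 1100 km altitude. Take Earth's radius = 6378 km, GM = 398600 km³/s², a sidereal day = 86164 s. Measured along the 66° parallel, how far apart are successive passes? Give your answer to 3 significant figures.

1220 km

Semi-major axis a = 6378 + 1100 = 7478 km. Period T = 2π√(a³/μ) = 2π√(7478³/398600) = 6435.6 s = 107.26 min.
Node shift per orbit = (6435.6/86164) × 360° = 26.89°.
Equatorial spacing = 26.89 × 111.3 km/° = 2993 km.
At 66° latitude, spacing = 2993 × cos(66°) = 1217 km.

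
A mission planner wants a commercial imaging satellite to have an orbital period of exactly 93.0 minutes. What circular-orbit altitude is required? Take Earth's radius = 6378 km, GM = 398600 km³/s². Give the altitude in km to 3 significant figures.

T = 93.0 min = 5580.0 s.
From T = 2π√(a³/μ): a = (μ T²/4π²)^(1/3) = (398600 × 5580.0² / 4π²)^(1/3) = 6800 km.
Altitude h = a − R = 6800 − 6378 = 422 km.

422 km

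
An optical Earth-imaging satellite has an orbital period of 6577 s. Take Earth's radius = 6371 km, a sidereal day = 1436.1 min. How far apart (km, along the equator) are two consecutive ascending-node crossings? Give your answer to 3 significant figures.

3060 km

During one orbit Earth rotates (6577.0 / 86166) × 360° = 27.48°.
At the equator that is 27.48° × (2π·6371/360) km/° = 27.48 × 111.2 = 3055 km.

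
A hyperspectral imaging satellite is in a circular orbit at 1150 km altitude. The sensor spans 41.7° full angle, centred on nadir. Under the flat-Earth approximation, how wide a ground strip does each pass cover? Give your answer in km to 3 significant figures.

Half-angle = 41.7°/2 = 20.85°.
Swath width ≈ 2h·tan(θ/2) = 2 × 1150 × tan(20.85°) = 876.0 km.

876 km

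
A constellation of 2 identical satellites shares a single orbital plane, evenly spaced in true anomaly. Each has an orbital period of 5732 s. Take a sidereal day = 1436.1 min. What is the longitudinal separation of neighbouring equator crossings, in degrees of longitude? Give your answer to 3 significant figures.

12.0°

Single-satellite node shift = (5732.0/86166) × 360° = 23.95°.
With 2 satellites evenly phased, successive equator crossings are 23.95/2 = 11.974° apart.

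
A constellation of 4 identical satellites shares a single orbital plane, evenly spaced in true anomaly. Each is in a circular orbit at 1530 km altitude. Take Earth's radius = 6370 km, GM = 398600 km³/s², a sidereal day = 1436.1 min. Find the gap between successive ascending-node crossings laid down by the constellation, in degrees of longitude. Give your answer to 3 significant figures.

7.30°

Semi-major axis a = 6370 + 1530 = 7900 km. Period T = 2π√(a³/μ) = 2π√(7900³/398600) = 6988.0 s = 116.47 min.
Single-satellite node shift = (6988.0/86166) × 360° = 29.20°.
With 4 satellites evenly phased, successive equator crossings are 29.20/4 = 7.299° apart.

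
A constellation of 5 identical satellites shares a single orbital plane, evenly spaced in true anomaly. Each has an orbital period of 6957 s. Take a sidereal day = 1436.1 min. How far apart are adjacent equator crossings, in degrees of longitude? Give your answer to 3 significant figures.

Single-satellite node shift = (6957.0/86166) × 360° = 29.07°.
With 5 satellites evenly phased, successive equator crossings are 29.07/5 = 5.813° apart.

5.81°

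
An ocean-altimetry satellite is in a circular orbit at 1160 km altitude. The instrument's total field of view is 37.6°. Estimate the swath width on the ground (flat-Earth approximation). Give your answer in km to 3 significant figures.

Half-angle = 37.6°/2 = 18.8°.
Swath width ≈ 2h·tan(θ/2) = 2 × 1160 × tan(18.8°) = 789.8 km.

790 km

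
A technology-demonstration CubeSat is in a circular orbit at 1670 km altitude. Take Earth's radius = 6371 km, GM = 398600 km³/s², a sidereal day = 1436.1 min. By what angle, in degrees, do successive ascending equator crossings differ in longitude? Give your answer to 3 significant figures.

Semi-major axis a = 6371 + 1670 = 8041 km. Period T = 2π√(a³/μ) = 2π√(8041³/398600) = 7175.9 s = 119.60 min.
During one orbit Earth rotates (7175.9 / 86166) × 360° = 29.98°.

30.0°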